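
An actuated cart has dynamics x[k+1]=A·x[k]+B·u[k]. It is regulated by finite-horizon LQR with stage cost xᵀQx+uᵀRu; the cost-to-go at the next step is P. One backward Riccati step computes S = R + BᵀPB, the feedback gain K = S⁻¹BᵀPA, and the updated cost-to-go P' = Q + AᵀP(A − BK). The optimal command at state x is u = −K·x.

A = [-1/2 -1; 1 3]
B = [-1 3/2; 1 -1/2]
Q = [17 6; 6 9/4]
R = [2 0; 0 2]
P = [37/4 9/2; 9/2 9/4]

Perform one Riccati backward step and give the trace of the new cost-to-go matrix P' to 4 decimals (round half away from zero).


BᵀP = [-4.7500 -2.2500; 11.6250 5.6250]
S = R + BᵀPB = [2 0; 0 2] + [2.5000 -6.0000; -6.0000 14.6250] = [4.5000 -6.0000; -6.0000 16.6250]
BᵀPA = [0.1250 -2.0000; -0.1875 5.2500]
K = S⁻¹·BᵀPA = [0.0246 -0.0451; -0.0024 0.2995]
A−BK = [-0.4718 -1.4944; 0.9742 3.1948]
AᵀP(A−BK) = [0.0590 0.1868; 0.1868 0.8374]
P' = Q + AᵀP(A−BK) = [17.0590 6.1868; 6.1868 3.0874]
tr(P') = 20.1463

20.1463


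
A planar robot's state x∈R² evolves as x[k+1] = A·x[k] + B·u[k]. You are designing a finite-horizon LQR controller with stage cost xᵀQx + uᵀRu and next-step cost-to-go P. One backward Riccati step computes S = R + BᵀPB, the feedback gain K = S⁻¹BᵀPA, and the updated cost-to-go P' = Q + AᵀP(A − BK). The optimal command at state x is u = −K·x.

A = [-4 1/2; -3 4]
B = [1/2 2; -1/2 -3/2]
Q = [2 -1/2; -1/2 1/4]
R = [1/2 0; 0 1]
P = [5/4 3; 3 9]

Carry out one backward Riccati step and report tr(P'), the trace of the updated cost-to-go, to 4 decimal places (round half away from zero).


87.0345

BᵀP = [-0.8750 -3.0000; -2.0000 -7.5000]
S = R + BᵀPB = [1/2 0; 0 1] + [1.0625 2.7500; 2.7500 7.2500] = [1.5625 2.7500; 2.7500 8.2500]
BᵀPA = [12.5000 -12.4375; 30.5000 -31.0000]
K = S⁻¹·BᵀPA = [3.6129 -3.2581; 2.4927 -2.6716]
A−BK = [-10.7918 7.4721; 2.5455 -1.6364]
AᵀP(A−BK) = [51.8123 -40.7918; -40.7918 32.9721]
P' = Q + AᵀP(A−BK) = [53.8123 -41.2918; -41.2918 33.2221]
tr(P') = 87.0345


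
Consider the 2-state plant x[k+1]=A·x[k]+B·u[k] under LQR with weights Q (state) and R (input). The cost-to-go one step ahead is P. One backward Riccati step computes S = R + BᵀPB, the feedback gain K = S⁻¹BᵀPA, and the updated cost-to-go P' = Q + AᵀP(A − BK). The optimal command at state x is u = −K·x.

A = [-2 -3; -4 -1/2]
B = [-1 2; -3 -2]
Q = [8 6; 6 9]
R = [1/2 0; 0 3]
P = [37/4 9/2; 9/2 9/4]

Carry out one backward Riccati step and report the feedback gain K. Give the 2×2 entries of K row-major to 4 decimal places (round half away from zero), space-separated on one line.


BᵀP = [-22.7500 -11.2500; 9.5000 4.5000]
S = R + BᵀPB = [1/2 0; 0 3] + [56.5000 -23.0000; -23.0000 10.0000] = [57.0000 -23.0000; -23.0000 13.0000]
BᵀPA = [90.5000 73.8750; -37.0000 -30.7500]
K = S⁻¹·BᵀPA = [1.5354 1.1940; -0.1297 -0.2529]
A−BK = [-0.2052 -1.3001; 0.3467 2.5761]
AᵀP(A−BK) = [1.2488 1.0852; 1.0852 1.3286]
P' = Q + AᵀP(A−BK) = [9.2488 7.0852; 7.0852 10.3286]
tr(P') = 19.5775

1.5354 1.1940 -0.1297 -0.2529


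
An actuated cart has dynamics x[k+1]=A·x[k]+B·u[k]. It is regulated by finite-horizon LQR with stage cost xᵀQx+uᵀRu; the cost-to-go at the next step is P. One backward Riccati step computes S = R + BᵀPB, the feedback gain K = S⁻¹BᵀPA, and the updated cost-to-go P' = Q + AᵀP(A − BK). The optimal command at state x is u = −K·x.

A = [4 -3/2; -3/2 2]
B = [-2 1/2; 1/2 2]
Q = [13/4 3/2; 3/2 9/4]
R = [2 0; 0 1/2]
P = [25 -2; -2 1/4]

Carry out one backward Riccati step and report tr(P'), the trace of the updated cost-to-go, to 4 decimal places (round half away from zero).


14.7177

BᵀP = [-51.0000 4.1250; 8.5000 -0.5000]
S = R + BᵀPB = [2 0; 0 1/2] + [104.0625 -17.2500; -17.2500 3.2500] = [106.0625 -17.2500; -17.2500 3.7500]
BᵀPA = [-210.1875 84.7500; 34.7500 -13.7500]
K = S⁻¹·BᵀPA = [-1.8844 0.8049; 0.5983 0.0357]
A−BK = [-0.0680 0.0919; -1.7545 1.5261]
AᵀP(A−BK) = [7.6890 -3.3184; -3.3184 1.5287]
P' = Q + AᵀP(A−BK) = [10.9390 -1.8184; -1.8184 3.7787]
tr(P') = 14.7177


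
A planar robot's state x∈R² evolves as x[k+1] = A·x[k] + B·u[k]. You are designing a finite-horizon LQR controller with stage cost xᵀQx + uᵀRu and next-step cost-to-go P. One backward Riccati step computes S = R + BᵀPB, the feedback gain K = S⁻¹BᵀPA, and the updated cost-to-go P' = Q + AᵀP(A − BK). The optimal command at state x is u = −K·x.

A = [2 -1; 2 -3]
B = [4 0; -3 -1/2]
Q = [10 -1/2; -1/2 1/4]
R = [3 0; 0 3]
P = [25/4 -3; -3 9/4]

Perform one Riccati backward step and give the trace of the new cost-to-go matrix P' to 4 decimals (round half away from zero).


BᵀP = [34.0000 -18.7500; 1.5000 -1.1250]
S = R + BᵀPB = [3 0; 0 3] + [192.2500 9.3750; 9.3750 0.5625] = [195.2500 9.3750; 9.3750 3.5625]
BᵀPA = [30.5000 22.2500; 0.7500 1.8750]
K = S⁻¹·BᵀPA = [0.1672 0.1015; -0.2296 0.2592]
A−BK = [1.3311 -1.4060; 2.3869 -2.5659]
AᵀP(A−BK) = [5.0716 -5.2905; -5.2905 5.7554]
P' = Q + AᵀP(A−BK) = [15.0716 -5.7905; -5.7905 6.0054]
tr(P') = 21.0770

21.0770


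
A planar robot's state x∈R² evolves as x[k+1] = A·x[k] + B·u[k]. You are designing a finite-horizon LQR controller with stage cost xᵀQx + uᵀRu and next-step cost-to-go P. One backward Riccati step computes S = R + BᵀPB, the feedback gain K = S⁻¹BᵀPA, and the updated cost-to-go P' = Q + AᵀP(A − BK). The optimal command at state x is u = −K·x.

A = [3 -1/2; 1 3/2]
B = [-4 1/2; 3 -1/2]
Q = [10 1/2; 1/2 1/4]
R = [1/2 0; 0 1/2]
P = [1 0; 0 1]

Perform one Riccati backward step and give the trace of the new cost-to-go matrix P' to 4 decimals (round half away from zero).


BᵀP = [-4.0000 3.0000; 0.5000 -0.5000]
S = R + BᵀPB = [1/2 0; 0 1/2] + [25.0000 -3.5000; -3.5000 0.5000] = [25.5000 -3.5000; -3.5000 1.0000]
BᵀPA = [-9.0000 6.5000; 1.0000 -1.0000]
K = S⁻¹·BᵀPA = [-0.4151 0.2264; -0.4528 -0.2075]
A−BK = [1.5660 0.5094; 2.0189 0.7170]
AᵀP(A−BK) = [6.7170 2.2453; 2.2453 0.8208]
P' = Q + AᵀP(A−BK) = [16.7170 2.7453; 2.7453 1.0708]
tr(P') = 17.7877

17.7877


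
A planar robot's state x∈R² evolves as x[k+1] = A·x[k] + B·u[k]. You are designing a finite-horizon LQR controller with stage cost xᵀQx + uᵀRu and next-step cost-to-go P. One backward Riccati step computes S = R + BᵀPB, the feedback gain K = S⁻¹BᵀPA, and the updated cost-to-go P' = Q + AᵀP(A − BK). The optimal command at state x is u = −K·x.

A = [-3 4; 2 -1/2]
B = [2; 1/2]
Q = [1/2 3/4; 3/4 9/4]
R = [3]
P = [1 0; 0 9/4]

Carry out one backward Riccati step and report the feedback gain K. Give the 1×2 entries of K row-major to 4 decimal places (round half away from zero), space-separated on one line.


-0.4959 0.9835

BᵀP = [2.0000 1.1250]
S = R + BᵀPB = [3] + [4.5625] = [7.5625]
BᵀPA = [-3.7500 7.4375]
K = S⁻¹·BᵀPA = [-0.4959 0.9835]
A−BK = [-2.0083 2.0331; 2.2479 -0.9917]
AᵀP(A−BK) = [16.1405 -10.5620; -10.5620 9.2479]
P' = Q + AᵀP(A−BK) = [16.6405 -9.8120; -9.8120 11.4979]
tr(P') = 28.1384


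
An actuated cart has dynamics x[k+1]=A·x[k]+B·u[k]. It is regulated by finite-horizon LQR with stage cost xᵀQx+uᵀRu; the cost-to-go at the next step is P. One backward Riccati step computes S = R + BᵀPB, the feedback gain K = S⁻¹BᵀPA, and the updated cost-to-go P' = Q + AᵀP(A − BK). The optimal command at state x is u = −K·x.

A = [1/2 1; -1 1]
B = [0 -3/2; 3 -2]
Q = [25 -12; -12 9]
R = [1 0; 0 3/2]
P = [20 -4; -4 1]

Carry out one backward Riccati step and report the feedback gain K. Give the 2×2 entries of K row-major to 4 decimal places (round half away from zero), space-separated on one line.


-0.4835 -0.1860 -0.3471 -0.5950

BᵀP = [-12.0000 3.0000; -22.0000 4.0000]
S = R + BᵀPB = [1 0; 0 3/2] + [9.0000 12.0000; 12.0000 25.0000] = [10.0000 12.0000; 12.0000 26.5000]
BᵀPA = [-9.0000 -9.0000; -15.0000 -18.0000]
K = S⁻¹·BᵀPA = [-0.4835 -0.1860; -0.3471 -0.5950]
A−BK = [-0.0207 0.1074; -0.2438 0.3678]
AᵀP(A−BK) = [0.4421 0.4008; 0.4008 0.6157]
P' = Q + AᵀP(A−BK) = [25.4421 -11.5992; -11.5992 9.6157]
tr(P') = 35.0579


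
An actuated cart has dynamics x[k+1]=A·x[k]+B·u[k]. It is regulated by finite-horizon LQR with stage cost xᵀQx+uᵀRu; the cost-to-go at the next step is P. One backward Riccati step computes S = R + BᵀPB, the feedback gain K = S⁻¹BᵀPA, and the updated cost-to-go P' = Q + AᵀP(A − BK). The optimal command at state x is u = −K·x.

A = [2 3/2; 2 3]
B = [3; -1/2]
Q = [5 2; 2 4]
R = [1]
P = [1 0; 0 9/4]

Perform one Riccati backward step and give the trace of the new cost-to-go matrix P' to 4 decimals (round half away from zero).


BᵀP = [3.0000 -1.1250]
S = R + BᵀPB = [1] + [9.5625] = [10.5625]
BᵀPA = [3.7500 1.1250]
K = S⁻¹·BᵀPA = [0.3550 0.1065]
A−BK = [0.9349 1.1805; 2.1775 3.0533]
AᵀP(A−BK) = [11.6686 16.1006; 16.1006 22.3802]
P' = Q + AᵀP(A−BK) = [16.6686 18.1006; 18.1006 26.3802]
tr(P') = 43.0488

43.0488


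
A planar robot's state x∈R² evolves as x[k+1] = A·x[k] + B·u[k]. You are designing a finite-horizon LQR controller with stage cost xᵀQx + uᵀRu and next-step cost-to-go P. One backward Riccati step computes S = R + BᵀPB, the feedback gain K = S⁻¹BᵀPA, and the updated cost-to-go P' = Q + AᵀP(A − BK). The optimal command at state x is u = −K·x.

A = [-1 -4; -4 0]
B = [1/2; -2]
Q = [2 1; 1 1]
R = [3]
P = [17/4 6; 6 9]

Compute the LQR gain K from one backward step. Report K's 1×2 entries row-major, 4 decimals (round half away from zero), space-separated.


BᵀP = [-9.8750 -15.0000]
S = R + BᵀPB = [3] + [25.0625] = [28.0625]
BᵀPA = [69.8750 39.5000]
K = S⁻¹·BᵀPA = [2.4900 1.4076]
A−BK = [-2.2450 -4.7038; 0.9800 2.8151]
AᵀP(A−BK) = [22.2628 14.6459; 14.6459 12.4009]
P' = Q + AᵀP(A−BK) = [24.2628 15.6459; 15.6459 13.4009]
tr(P') = 37.6637

2.4900 1.4076


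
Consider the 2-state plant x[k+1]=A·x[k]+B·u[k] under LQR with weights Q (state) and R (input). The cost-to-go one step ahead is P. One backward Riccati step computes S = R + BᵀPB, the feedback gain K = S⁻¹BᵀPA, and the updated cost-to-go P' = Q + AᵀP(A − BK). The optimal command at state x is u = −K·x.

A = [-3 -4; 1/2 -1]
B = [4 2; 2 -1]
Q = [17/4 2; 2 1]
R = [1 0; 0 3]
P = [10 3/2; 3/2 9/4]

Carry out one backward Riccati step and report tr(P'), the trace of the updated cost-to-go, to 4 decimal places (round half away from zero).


8.6200

BᵀP = [43.0000 10.5000; 18.5000 0.7500]
S = R + BᵀPB = [1 0; 0 3] + [193.0000 75.5000; 75.5000 36.2500] = [194.0000 75.5000; 75.5000 39.2500]
BᵀPA = [-123.7500 -182.5000; -55.1250 -74.7500]
K = S⁻¹·BᵀPA = [-0.3632 -0.7938; -0.7058 -0.3776]
A−BK = [-0.1356 -0.0697; 0.5206 0.2100]
AᵀP(A−BK) = [2.2083 1.3311; 1.3311 1.1617]
P' = Q + AᵀP(A−BK) = [6.4583 3.3311; 3.3311 2.1617]
tr(P') = 8.6200


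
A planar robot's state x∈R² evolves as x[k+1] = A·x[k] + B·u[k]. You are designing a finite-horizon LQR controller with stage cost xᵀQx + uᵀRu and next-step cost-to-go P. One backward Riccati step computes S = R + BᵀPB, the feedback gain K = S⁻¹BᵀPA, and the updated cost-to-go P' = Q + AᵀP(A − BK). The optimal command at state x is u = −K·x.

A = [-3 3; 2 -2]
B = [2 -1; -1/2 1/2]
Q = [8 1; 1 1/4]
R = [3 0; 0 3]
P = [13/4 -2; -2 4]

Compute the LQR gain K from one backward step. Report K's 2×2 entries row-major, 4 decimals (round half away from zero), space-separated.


BᵀP = [7.5000 -6.0000; -4.2500 4.0000]
S = R + BᵀPB = [3 0; 0 3] + [18.0000 -10.5000; -10.5000 6.2500] = [21.0000 -10.5000; -10.5000 9.2500]
BᵀPA = [-34.5000 34.5000; 20.7500 -20.7500]
K = S⁻¹·BᵀPA = [-1.2054 1.2054; 0.8750 -0.8750]
A−BK = [0.2857 -0.2857; 0.9598 -0.9598]
AᵀP(A−BK) = [9.5089 -9.5089; -9.5089 9.5089]
P' = Q + AᵀP(A−BK) = [17.5089 -8.5089; -8.5089 9.7589]
tr(P') = 27.2679

-1.2054 1.2054 0.8750 -0.8750


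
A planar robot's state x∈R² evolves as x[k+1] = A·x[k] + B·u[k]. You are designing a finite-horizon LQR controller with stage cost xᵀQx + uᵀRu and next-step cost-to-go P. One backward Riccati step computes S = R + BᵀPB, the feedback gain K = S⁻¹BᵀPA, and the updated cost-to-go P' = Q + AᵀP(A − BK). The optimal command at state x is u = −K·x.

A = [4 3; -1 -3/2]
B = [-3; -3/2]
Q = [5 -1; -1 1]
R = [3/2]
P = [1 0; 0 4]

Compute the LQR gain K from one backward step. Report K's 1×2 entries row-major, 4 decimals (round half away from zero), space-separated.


BᵀP = [-3.0000 -6.0000]
S = R + BᵀPB = [3/2] + [18.0000] = [19.5000]
BᵀPA = [-6.0000 0.0000]
K = S⁻¹·BᵀPA = [-0.3077 0.0000]
A−BK = [3.0769 3.0000; -1.4615 -1.5000]
AᵀP(A−BK) = [18.1538 18.0000; 18.0000 18.0000]
P' = Q + AᵀP(A−BK) = [23.1538 17.0000; 17.0000 19.0000]
tr(P') = 42.1538

-0.3077 0.0000


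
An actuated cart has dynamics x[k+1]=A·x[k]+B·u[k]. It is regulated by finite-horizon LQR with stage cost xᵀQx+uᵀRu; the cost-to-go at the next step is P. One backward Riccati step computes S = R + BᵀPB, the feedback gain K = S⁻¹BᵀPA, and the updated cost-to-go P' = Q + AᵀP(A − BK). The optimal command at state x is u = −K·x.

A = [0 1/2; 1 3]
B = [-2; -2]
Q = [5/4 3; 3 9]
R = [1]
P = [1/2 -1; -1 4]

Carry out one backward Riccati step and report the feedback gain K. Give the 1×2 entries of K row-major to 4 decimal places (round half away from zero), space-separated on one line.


BᵀP = [1.0000 -6.0000]
S = R + BᵀPB = [1] + [10.0000] = [11.0000]
BᵀPA = [-6.0000 -17.5000]
K = S⁻¹·BᵀPA = [-0.5455 -1.5909]
A−BK = [-1.0909 -2.6818; -0.0909 -0.1818]
AᵀP(A−BK) = [0.7273 1.9545; 1.9545 5.2841]
P' = Q + AᵀP(A−BK) = [1.9773 4.9545; 4.9545 14.2841]
tr(P') = 16.2614

-0.5455 -1.5909


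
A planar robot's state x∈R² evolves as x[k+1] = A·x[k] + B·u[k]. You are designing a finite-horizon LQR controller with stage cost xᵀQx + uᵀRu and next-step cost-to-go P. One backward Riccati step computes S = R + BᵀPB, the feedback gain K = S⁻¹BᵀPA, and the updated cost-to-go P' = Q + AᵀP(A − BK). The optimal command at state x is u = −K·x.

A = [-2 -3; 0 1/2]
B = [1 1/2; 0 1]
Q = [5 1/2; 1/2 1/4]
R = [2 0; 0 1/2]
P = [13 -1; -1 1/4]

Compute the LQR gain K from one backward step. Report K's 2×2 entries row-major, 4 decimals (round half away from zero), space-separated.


BᵀP = [13.0000 -1.0000; 5.5000 -0.2500]
S = R + BᵀPB = [2 0; 0 1/2] + [13.0000 5.5000; 5.5000 2.5000] = [15.0000 5.5000; 5.5000 3.0000]
BᵀPA = [-26.0000 -39.5000; -11.0000 -16.6250]
K = S⁻¹·BᵀPA = [-1.1864 -1.8347; -1.4915 -2.1780]
A−BK = [-0.0678 -0.0763; 1.4915 2.6780]
AᵀP(A−BK) = [4.7458 7.3390; 7.3390 11.3814]
P' = Q + AᵀP(A−BK) = [9.7458 7.8390; 7.8390 11.6314]
tr(P') = 21.3771

-1.1864 -1.8347 -1.4915 -2.1780


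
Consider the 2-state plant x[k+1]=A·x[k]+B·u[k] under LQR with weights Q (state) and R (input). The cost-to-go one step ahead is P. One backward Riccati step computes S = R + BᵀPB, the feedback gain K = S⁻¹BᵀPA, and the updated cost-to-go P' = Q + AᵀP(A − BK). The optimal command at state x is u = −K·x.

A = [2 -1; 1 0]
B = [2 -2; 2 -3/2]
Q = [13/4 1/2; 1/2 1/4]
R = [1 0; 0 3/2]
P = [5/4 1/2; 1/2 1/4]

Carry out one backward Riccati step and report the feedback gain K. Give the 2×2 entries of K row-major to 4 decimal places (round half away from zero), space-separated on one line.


BᵀP = [3.5000 1.5000; -3.2500 -1.3750]
S = R + BᵀPB = [1 0; 0 3/2] + [10.0000 -9.2500; -9.2500 8.5625] = [11.0000 -9.2500; -9.2500 10.0625]
BᵀPA = [8.5000 -3.5000; -7.8750 3.2500]
K = S⁻¹·BᵀPA = [0.5050 -0.2052; -0.3184 0.1343]
A−BK = [0.3532 -0.3209; -0.4876 0.6119]
AᵀP(A−BK) = [0.4502 -0.1978; -0.1978 0.0951]
P' = Q + AᵀP(A−BK) = [3.7002 0.3022; 0.3022 0.3451]
tr(P') = 4.0454

0.5050 -0.2052 -0.3184 0.1343


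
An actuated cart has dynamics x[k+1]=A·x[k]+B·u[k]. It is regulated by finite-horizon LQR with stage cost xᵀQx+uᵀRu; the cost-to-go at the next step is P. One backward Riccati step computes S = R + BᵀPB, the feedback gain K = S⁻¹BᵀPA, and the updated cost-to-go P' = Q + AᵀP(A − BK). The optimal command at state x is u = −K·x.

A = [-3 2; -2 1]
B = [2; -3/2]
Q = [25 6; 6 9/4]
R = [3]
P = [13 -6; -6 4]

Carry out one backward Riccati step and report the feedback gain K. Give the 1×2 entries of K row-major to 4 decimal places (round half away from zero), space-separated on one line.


-0.6900 0.5200

BᵀP = [35.0000 -18.0000]
S = R + BᵀPB = [3] + [97.0000] = [100.0000]
BᵀPA = [-69.0000 52.0000]
K = S⁻¹·BᵀPA = [-0.6900 0.5200]
A−BK = [-1.6200 0.9600; -3.0350 1.7800]
AᵀP(A−BK) = [13.3900 -8.1200; -8.1200 4.9600]
P' = Q + AᵀP(A−BK) = [38.3900 -2.1200; -2.1200 7.2100]
tr(P') = 45.6000


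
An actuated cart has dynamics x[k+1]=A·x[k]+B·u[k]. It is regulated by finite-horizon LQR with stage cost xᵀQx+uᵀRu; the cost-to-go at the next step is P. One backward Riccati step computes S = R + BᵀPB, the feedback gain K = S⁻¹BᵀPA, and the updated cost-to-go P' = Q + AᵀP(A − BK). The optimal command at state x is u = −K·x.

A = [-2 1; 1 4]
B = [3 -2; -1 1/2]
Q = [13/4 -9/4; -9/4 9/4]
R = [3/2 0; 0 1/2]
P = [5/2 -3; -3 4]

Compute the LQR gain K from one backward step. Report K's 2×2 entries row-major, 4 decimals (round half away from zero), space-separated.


BᵀP = [10.5000 -13.0000; -6.5000 8.0000]
S = R + BᵀPB = [3/2 0; 0 1/2] + [44.5000 -27.5000; -27.5000 17.0000] = [46.0000 -27.5000; -27.5000 17.5000]
BᵀPA = [-34.0000 -41.5000; 21.0000 25.5000]
K = S⁻¹·BᵀPA = [-0.3590 -0.5128; 0.6359 0.6513]
A−BK = [0.3487 3.8410; 0.3231 3.1615]
AᵀP(A−BK) = [0.4410 0.8872; 0.8872 4.6103]
P' = Q + AᵀP(A−BK) = [3.6910 -1.3628; -1.3628 6.8603]
tr(P') = 10.5513

-0.3590 -0.5128 0.6359 0.6513


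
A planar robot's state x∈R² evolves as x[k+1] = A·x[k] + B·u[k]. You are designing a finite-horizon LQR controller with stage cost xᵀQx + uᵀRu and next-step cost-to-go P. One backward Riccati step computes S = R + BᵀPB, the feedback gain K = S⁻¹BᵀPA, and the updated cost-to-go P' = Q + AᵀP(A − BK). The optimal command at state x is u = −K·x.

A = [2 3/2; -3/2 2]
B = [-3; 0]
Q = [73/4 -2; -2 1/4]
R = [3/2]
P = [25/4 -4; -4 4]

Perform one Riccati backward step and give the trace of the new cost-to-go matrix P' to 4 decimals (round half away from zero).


28.9302

BᵀP = [-18.7500 12.0000]
S = R + BᵀPB = [3/2] + [56.2500] = [57.7500]
BᵀPA = [-55.5000 -4.1250]
K = S⁻¹·BᵀPA = [-0.9610 -0.0714]
A−BK = [-0.8831 1.2857; -1.5000 2.0000]
AᵀP(A−BK) = [4.6623 -4.2143; -4.2143 5.7679]
P' = Q + AᵀP(A−BK) = [22.9123 -6.2143; -6.2143 6.0179]
tr(P') = 28.9302


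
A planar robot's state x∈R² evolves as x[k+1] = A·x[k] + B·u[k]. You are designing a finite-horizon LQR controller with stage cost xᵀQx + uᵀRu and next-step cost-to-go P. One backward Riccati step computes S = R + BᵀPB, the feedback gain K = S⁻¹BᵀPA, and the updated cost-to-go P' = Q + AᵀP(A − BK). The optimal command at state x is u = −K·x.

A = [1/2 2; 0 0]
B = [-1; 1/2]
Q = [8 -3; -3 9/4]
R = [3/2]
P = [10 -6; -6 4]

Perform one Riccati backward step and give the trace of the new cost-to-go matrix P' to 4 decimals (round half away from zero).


BᵀP = [-13.0000 8.0000]
S = R + BᵀPB = [3/2] + [17.0000] = [18.5000]
BᵀPA = [-6.5000 -26.0000]
K = S⁻¹·BᵀPA = [-0.3514 -1.4054]
A−BK = [0.1486 0.5946; 0.1757 0.7027]
AᵀP(A−BK) = [0.2162 0.8649; 0.8649 3.4595]
P' = Q + AᵀP(A−BK) = [8.2162 -2.1351; -2.1351 5.7095]
tr(P') = 13.9257

13.9257


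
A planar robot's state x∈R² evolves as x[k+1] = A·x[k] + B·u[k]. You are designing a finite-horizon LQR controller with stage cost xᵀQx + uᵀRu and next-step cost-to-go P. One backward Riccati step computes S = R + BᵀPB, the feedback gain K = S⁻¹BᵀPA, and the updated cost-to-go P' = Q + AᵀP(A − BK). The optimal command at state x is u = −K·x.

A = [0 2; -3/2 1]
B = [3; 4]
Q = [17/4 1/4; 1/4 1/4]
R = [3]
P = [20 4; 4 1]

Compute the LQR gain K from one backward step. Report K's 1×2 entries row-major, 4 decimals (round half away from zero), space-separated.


BᵀP = [76.0000 16.0000]
S = R + BᵀPB = [3] + [292.0000] = [295.0000]
BᵀPA = [-24.0000 168.0000]
K = S⁻¹·BᵀPA = [-0.0814 0.5695]
A−BK = [0.2441 0.2915; -1.1746 -1.2780]
AᵀP(A−BK) = [0.2975 0.1678; 0.1678 1.3254]
P' = Q + AᵀP(A−BK) = [4.5475 0.4178; 0.4178 1.5754]
tr(P') = 6.1229

-0.0814 0.5695


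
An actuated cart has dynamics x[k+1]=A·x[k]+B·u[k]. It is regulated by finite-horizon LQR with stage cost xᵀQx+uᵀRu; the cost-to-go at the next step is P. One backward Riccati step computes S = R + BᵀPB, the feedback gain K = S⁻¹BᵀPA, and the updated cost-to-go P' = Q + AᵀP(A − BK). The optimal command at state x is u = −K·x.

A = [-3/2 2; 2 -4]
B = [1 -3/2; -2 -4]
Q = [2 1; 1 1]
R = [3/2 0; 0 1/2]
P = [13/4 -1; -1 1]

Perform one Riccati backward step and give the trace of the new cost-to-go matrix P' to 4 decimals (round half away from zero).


10.3561

BᵀP = [5.2500 -3.0000; -0.8750 -2.5000]
S = R + BᵀPB = [3/2 0; 0 1/2] + [11.2500 4.1250; 4.1250 11.3125] = [12.7500 4.1250; 4.1250 11.8125]
BᵀPA = [-13.8750 22.5000; -3.6875 8.2500]
K = S⁻¹·BᵀPA = [-1.1130 1.7347; 0.0765 0.0926]
A−BK = [-0.2723 0.4042; 0.0800 -0.1600]
AᵀP(A−BK) = [2.1519 -3.3389; -3.3389 5.2042]
P' = Q + AᵀP(A−BK) = [4.1519 -2.3389; -2.3389 6.2042]
tr(P') = 10.3561


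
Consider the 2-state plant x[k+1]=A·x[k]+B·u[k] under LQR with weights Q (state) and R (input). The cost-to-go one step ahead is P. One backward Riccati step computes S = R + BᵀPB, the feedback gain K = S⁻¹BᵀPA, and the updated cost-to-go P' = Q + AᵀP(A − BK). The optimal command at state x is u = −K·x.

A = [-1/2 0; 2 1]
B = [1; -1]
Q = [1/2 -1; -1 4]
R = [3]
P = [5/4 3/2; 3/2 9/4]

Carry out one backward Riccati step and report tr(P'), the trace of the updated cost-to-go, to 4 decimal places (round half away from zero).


12.3616

BᵀP = [-0.2500 -0.7500]
S = R + BᵀPB = [3] + [0.5000] = [3.5000]
BᵀPA = [-1.3750 -0.7500]
K = S⁻¹·BᵀPA = [-0.3929 -0.2143]
A−BK = [-0.1071 0.2143; 1.6071 0.7857]
AᵀP(A−BK) = [5.7723 3.4554; 3.4554 2.0893]
P' = Q + AᵀP(A−BK) = [6.2723 2.4554; 2.4554 6.0893]
tr(P') = 12.3616


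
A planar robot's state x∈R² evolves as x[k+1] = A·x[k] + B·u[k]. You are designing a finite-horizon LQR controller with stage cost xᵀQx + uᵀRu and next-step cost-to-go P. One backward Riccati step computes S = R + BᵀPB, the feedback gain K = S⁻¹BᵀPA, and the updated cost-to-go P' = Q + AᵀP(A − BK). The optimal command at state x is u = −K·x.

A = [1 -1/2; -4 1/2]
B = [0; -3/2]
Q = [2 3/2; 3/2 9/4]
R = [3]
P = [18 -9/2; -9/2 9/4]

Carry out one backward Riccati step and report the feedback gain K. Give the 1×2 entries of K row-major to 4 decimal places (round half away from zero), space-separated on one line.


BᵀP = [6.7500 -3.3750]
S = R + BᵀPB = [3] + [5.0625] = [8.0625]
BᵀPA = [20.2500 -5.0625]
K = S⁻¹·BᵀPA = [2.5116 -0.6279]
A−BK = [1.0000 -0.5000; -0.2326 -0.4419]
AᵀP(A−BK) = [39.1395 -12.0349; -12.0349 4.1337]
P' = Q + AᵀP(A−BK) = [41.1395 -10.5349; -10.5349 6.3837]
tr(P') = 47.5233

2.5116 -0.6279


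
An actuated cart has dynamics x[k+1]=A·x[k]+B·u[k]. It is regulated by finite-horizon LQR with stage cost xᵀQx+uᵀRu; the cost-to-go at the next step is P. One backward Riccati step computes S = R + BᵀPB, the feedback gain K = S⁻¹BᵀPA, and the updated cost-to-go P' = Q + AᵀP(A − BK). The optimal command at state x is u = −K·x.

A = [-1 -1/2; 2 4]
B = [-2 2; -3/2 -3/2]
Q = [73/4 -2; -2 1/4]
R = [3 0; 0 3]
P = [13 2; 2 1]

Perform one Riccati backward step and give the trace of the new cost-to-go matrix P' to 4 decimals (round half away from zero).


25.5678

BᵀP = [-29.0000 -5.5000; 23.0000 2.5000]
S = R + BᵀPB = [3 0; 0 3] + [66.2500 -49.7500; -49.7500 42.2500] = [69.2500 -49.7500; -49.7500 45.2500]
BᵀPA = [18.0000 -7.5000; -18.0000 -1.5000]
K = S⁻¹·BᵀPA = [-0.1230 -0.6287; -0.5330 -0.7244]
A−BK = [-0.1800 -0.3087; 1.0159 1.9704]
AᵀP(A−BK) = [1.6196 2.7779; 2.7779 5.4482]
P' = Q + AᵀP(A−BK) = [19.8696 0.7779; 0.7779 5.6982]
tr(P') = 25.5678


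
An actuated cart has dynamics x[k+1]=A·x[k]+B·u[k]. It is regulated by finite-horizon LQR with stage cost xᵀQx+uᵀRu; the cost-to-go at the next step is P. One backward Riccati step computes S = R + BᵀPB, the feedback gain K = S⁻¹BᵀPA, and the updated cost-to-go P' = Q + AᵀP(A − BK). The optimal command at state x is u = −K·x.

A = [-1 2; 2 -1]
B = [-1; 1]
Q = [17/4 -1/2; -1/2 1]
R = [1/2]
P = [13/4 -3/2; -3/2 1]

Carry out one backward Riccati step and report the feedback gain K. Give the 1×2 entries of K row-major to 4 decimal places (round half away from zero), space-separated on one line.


1.2581 -1.5484

BᵀP = [-4.7500 2.5000]
S = R + BᵀPB = [1/2] + [7.2500] = [7.7500]
BᵀPA = [9.7500 -12.0000]
K = S⁻¹·BᵀPA = [1.2581 -1.5484]
A−BK = [0.2581 0.4516; 0.7419 0.5484]
AᵀP(A−BK) = [0.9839 -0.9032; -0.9032 1.4194]
P' = Q + AᵀP(A−BK) = [5.2339 -1.4032; -1.4032 2.4194]
tr(P') = 7.6532


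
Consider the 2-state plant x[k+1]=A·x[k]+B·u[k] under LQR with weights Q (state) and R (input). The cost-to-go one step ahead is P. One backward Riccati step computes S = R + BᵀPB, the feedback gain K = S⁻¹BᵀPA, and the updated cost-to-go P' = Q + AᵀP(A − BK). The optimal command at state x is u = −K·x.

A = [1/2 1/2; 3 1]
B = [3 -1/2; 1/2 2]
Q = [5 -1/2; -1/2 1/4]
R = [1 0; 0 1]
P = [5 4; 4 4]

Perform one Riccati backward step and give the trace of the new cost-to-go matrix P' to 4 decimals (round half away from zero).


BᵀP = [17.0000 14.0000; 5.5000 6.0000]
S = R + BᵀPB = [1 0; 0 1] + [58.0000 19.5000; 19.5000 9.2500] = [59.0000 19.5000; 19.5000 10.2500]
BᵀPA = [50.5000 22.5000; 20.7500 8.7500]
K = S⁻¹·BᵀPA = [0.5033 0.2673; 1.0668 0.3452]
A−BK = [-0.4766 -0.1292; 0.6147 0.1759]
AᵀP(A−BK) = [1.6949 0.5902; 0.5902 0.2160]
P' = Q + AᵀP(A−BK) = [6.6949 0.0902; 0.0902 0.4660]
tr(P') = 7.1609

7.1609


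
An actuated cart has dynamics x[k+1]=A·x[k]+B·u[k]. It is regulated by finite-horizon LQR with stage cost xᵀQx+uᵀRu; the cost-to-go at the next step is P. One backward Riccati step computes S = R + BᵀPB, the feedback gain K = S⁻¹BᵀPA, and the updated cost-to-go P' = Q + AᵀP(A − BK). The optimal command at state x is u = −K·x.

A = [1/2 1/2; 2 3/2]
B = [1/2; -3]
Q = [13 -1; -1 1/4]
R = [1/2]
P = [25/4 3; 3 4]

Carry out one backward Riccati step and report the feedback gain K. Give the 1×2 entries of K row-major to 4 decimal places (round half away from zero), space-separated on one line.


-0.8237 -0.6430

BᵀP = [-5.8750 -10.5000]
S = R + BᵀPB = [1/2] + [28.5625] = [29.0625]
BᵀPA = [-23.9375 -18.6875]
K = S⁻¹·BᵀPA = [-0.8237 -0.6430]
A−BK = [0.9118 0.8215; -0.4710 -0.4290]
AᵀP(A−BK) = [3.8462 3.4204; 3.4204 3.0462]
P' = Q + AᵀP(A−BK) = [16.8462 2.4204; 2.4204 3.2962]
tr(P') = 20.1425


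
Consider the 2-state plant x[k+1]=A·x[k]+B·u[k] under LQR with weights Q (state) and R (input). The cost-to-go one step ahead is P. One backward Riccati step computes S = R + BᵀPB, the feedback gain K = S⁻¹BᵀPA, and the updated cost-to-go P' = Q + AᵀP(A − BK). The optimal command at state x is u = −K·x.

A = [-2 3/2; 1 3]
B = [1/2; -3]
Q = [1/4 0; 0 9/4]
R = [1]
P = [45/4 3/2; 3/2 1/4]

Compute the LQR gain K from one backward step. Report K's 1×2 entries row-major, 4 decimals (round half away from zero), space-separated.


-1.4400 1.0800

BᵀP = [1.1250 0.0000]
S = R + BᵀPB = [1] + [0.5625] = [1.5625]
BᵀPA = [-2.2500 1.6875]
K = S⁻¹·BᵀPA = [-1.4400 1.0800]
A−BK = [-1.2800 0.9600; -3.3200 6.2400]
AᵀP(A−BK) = [36.0100 -37.3200; -37.3200 39.2400]
P' = Q + AᵀP(A−BK) = [36.2600 -37.3200; -37.3200 41.4900]
tr(P') = 77.7500


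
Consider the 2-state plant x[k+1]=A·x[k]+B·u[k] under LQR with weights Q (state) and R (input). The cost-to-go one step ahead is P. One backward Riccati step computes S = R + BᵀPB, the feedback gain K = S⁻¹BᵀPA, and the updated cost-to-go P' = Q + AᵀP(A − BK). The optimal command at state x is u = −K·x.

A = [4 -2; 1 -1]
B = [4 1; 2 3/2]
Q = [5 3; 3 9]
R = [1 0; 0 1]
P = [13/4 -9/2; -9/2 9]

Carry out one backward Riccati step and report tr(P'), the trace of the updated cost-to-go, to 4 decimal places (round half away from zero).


BᵀP = [4.0000 0.0000; -3.5000 9.0000]
S = R + BᵀPB = [1 0; 0 1] + [16.0000 4.0000; 4.0000 10.0000] = [17.0000 4.0000; 4.0000 11.0000]
BᵀPA = [16.0000 -8.0000; -5.0000 -2.0000]
K = S⁻¹·BᵀPA = [1.1462 -0.4678; -0.8713 -0.0117]
A−BK = [0.2865 -0.1170; 0.0146 -0.0468]
AᵀP(A−BK) = [2.3041 -0.5731; -0.5731 0.2339]
P' = Q + AᵀP(A−BK) = [7.3041 2.4269; 2.4269 9.2339]
tr(P') = 16.5380

16.5380


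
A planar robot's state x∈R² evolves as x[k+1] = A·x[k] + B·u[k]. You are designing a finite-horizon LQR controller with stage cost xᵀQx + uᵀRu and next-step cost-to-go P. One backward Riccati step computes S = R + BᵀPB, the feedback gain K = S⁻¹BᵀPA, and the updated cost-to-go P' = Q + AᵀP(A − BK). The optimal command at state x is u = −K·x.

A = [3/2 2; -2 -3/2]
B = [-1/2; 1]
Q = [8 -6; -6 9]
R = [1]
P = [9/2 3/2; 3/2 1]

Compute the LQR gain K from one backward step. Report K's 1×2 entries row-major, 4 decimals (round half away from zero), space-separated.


BᵀP = [-0.7500 0.2500]
S = R + BᵀPB = [1] + [0.6250] = [1.6250]
BᵀPA = [-1.6250 -1.8750]
K = S⁻¹·BᵀPA = [-1.0000 -1.1538]
A−BK = [1.0000 1.4231; -1.0000 -0.3462]
AᵀP(A−BK) = [3.5000 5.2500; 5.2500 9.0865]
P' = Q + AᵀP(A−BK) = [11.5000 -0.7500; -0.7500 18.0865]
tr(P') = 29.5865

-1.0000 -1.1538


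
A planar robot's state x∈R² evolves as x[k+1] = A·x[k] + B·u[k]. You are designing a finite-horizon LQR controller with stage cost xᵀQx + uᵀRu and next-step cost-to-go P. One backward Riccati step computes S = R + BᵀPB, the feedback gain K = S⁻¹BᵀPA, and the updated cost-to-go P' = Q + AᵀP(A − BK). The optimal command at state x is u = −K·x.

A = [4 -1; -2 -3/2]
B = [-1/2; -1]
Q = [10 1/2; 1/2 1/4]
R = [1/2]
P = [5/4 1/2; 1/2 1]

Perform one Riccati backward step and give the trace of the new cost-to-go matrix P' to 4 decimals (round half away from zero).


25.6284

BᵀP = [-1.1250 -1.2500]
S = R + BᵀPB = [1/2] + [1.8125] = [2.3125]
BᵀPA = [-2.0000 3.0000]
K = S⁻¹·BᵀPA = [-0.8649 1.2973]
A−BK = [3.5676 -0.3514; -2.8649 -0.2027]
AᵀP(A−BK) = [14.2703 -1.4054; -1.4054 1.1081]
P' = Q + AᵀP(A−BK) = [24.2703 -0.9054; -0.9054 1.3581]
tr(P') = 25.6284


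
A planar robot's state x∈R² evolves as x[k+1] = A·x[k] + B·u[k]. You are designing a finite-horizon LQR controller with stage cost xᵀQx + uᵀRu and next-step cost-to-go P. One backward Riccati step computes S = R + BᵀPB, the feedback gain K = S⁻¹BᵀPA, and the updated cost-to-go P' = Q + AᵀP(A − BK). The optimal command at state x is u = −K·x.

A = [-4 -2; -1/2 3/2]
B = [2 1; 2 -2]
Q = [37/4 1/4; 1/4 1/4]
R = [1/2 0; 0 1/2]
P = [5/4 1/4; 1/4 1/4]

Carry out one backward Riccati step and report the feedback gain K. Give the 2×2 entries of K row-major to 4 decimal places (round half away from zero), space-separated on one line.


BᵀP = [3.0000 1.0000; 0.7500 -0.2500]
S = R + BᵀPB = [1/2 0; 0 1/2] + [8.0000 1.0000; 1.0000 1.2500] = [8.5000 1.0000; 1.0000 1.7500]
BᵀPA = [-12.5000 -4.5000; -2.8750 -1.8750]
K = S⁻¹·BᵀPA = [-1.3694 -0.4324; -0.8604 -0.8243]
A−BK = [-0.4009 -0.3108; 0.5180 0.7162]
AᵀP(A−BK) = [1.4718 0.7872; 0.7872 0.5709]
P' = Q + AᵀP(A−BK) = [10.7218 1.0372; 1.0372 0.8209]
tr(P') = 11.5428

-1.3694 -0.4324 -0.8604 -0.8243


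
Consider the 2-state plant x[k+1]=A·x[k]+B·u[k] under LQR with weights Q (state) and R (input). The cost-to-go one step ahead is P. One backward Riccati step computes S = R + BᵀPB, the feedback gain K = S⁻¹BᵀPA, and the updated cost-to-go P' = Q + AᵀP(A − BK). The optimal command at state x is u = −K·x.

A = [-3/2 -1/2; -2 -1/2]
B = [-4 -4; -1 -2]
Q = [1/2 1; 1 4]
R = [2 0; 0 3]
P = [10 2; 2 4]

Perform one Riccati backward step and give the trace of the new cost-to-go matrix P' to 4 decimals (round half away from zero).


BᵀP = [-42.0000 -12.0000; -44.0000 -16.0000]
S = R + BᵀPB = [2 0; 0 3] + [180.0000 192.0000; 192.0000 208.0000] = [182.0000 192.0000; 192.0000 211.0000]
BᵀPA = [87.0000 27.0000; 98.0000 30.0000]
K = S⁻¹·BᵀPA = [-0.2984 -0.0410; 0.7360 0.1795]
A−BK = [0.2503 0.0540; -0.8264 -0.1821]
AᵀP(A−BK) = [4.3342 0.9772; 0.9772 0.2224]
P' = Q + AᵀP(A−BK) = [4.8342 1.9772; 1.9772 4.2224]
tr(P') = 9.0566

9.0566


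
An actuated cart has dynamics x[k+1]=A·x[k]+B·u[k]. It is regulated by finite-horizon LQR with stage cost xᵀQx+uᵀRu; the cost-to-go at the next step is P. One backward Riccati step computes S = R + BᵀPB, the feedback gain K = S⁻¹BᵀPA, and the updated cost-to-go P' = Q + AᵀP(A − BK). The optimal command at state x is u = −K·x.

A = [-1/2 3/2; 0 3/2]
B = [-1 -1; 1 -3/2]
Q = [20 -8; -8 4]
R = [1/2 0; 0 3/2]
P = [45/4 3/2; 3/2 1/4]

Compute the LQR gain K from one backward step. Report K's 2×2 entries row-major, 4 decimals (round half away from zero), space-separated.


0.3324 -1.0251 0.1620 -0.6257

BᵀP = [-9.7500 -1.2500; -13.5000 -1.8750]
S = R + BᵀPB = [1/2 0; 0 3/2] + [8.5000 11.6250; 11.6250 16.3125] = [9.0000 11.6250; 11.6250 17.8125]
BᵀPA = [4.8750 -16.5000; 6.7500 -23.0625]
K = S⁻¹·BᵀPA = [0.3324 -1.0251; 0.1620 -0.6257]
A−BK = [-0.0056 -0.1508; -0.0894 1.5866]
AᵀP(A−BK) = [0.0985 -0.3415; -0.3415 1.2800]
P' = Q + AᵀP(A−BK) = [20.0985 -8.3415; -8.3415 5.2800]
tr(P') = 25.3785


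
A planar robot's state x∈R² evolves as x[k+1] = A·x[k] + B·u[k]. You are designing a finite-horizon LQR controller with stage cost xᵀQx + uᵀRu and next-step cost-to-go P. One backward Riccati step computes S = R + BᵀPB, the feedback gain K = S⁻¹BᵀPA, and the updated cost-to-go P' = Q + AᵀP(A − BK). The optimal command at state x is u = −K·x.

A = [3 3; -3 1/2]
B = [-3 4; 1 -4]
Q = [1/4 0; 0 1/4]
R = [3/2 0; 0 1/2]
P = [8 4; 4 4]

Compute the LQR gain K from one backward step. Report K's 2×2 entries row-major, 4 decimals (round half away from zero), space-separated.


BᵀP = [-20.0000 -8.0000; 16.0000 0.0000]
S = R + BᵀPB = [3/2 0; 0 1/2] + [52.0000 -48.0000; -48.0000 64.0000] = [53.5000 -48.0000; -48.0000 64.5000]
BᵀPA = [-36.0000 -64.0000; 48.0000 48.0000]
K = S⁻¹·BᵀPA = [-0.0157 -1.5906; 0.7325 -0.4395]
A−BK = [0.0229 -0.0137; -0.0543 0.3326]
AᵀP(A−BK) = [0.2747 -0.1648; -0.1648 4.2989]
P' = Q + AᵀP(A−BK) = [0.5247 -0.1648; -0.1648 4.5489]
tr(P') = 5.0736

-0.0157 -1.5906 0.7325 -0.4395


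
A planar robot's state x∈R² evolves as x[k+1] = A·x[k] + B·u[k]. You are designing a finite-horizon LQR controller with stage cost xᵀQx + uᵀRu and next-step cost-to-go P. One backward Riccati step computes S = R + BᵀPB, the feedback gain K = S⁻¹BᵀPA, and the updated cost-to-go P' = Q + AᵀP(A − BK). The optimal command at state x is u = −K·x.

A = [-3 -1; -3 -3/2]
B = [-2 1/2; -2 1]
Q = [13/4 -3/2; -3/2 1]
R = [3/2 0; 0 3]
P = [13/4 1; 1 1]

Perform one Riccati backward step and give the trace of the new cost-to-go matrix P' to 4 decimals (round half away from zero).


7.8086

BᵀP = [-8.5000 -4.0000; 2.6250 1.5000]
S = R + BᵀPB = [3/2 0; 0 3] + [25.0000 -8.2500; -8.2500 2.8125] = [26.5000 -8.2500; -8.2500 5.8125]
BᵀPA = [37.5000 14.5000; -12.3750 -4.8750]
K = S⁻¹·BᵀPA = [1.3479 0.5125; -0.2159 -0.1112]
A−BK = [-0.1963 0.0807; -0.0883 -0.3637]
AᵀP(A−BK) = [3.0327 1.1532; 1.1532 0.5259]
P' = Q + AᵀP(A−BK) = [6.2827 -0.3468; -0.3468 1.5259]
tr(P') = 7.8086


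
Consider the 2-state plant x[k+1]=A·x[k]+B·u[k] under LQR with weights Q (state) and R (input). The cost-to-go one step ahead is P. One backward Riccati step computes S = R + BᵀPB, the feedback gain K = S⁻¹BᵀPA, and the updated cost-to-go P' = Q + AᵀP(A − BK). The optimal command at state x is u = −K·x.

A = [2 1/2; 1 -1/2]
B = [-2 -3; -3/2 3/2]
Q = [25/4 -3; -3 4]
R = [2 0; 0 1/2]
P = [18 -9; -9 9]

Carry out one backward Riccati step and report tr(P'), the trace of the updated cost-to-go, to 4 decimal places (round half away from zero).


11.4540

BᵀP = [-22.5000 4.5000; -67.5000 40.5000]
S = R + BᵀPB = [2 0; 0 1/2] + [38.2500 74.2500; 74.2500 263.2500] = [40.2500 74.2500; 74.2500 263.7500]
BᵀPA = [-40.5000 -13.5000; -94.5000 -54.0000]
K = S⁻¹·BᵀPA = [-0.7183 0.0880; -0.1561 -0.2295]
A−BK = [0.0952 -0.0126; 0.1567 -0.0238]
AᵀP(A−BK) = [1.1596 -0.1254; -0.1254 0.0444]
P' = Q + AᵀP(A−BK) = [7.4096 -3.1254; -3.1254 4.0444]
tr(P') = 11.4540


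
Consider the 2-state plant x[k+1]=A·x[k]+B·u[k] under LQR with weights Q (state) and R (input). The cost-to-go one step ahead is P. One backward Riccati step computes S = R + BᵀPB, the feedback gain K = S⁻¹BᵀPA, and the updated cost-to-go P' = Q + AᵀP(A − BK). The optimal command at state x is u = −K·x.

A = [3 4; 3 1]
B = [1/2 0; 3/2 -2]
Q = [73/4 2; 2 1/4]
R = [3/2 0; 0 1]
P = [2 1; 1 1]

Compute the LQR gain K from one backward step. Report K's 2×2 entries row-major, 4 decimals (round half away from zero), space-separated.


BᵀP = [2.5000 2.0000; -2.0000 -2.0000]
S = R + BᵀPB = [3/2 0; 0 1] + [4.2500 -4.0000; -4.0000 4.0000] = [5.7500 -4.0000; -4.0000 5.0000]
BᵀPA = [13.5000 12.0000; -12.0000 -10.0000]
K = S⁻¹·BᵀPA = [1.5294 1.5686; -1.1765 -0.7451]
A−BK = [2.2353 3.2157; -1.6471 -2.8431]
AᵀP(A−BK) = [10.2353 11.8824; 11.8824 14.7255]
P' = Q + AᵀP(A−BK) = [28.4853 13.8824; 13.8824 14.9755]
tr(P') = 43.4608

1.5294 1.5686 -1.1765 -0.7451


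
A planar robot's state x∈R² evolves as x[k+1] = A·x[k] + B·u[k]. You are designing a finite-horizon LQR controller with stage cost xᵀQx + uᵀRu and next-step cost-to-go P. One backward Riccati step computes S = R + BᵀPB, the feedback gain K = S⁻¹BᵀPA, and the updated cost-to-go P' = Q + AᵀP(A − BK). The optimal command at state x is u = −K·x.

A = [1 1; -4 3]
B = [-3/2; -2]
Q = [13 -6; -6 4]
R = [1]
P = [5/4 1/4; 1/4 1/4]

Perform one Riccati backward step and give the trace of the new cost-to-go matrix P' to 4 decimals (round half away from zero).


21.0891

BᵀP = [-2.3750 -0.8750]
S = R + BᵀPB = [1] + [5.3125] = [6.3125]
BᵀPA = [1.1250 -5.0000]
K = S⁻¹·BᵀPA = [0.1782 -0.7921]
A−BK = [1.2673 -0.1881; -3.6436 1.4158]
AᵀP(A−BK) = [3.0495 -1.1089; -1.1089 1.0396]
P' = Q + AᵀP(A−BK) = [16.0495 -7.1089; -7.1089 5.0396]
tr(P') = 21.0891


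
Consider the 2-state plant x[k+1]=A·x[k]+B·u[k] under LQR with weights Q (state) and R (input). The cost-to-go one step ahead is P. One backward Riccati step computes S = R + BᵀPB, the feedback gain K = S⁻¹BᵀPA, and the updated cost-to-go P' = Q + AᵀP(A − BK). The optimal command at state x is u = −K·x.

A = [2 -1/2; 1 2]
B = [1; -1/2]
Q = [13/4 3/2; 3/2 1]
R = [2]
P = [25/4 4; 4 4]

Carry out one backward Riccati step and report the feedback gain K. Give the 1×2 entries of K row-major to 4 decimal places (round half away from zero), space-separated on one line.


BᵀP = [4.2500 2.0000]
S = R + BᵀPB = [2] + [3.2500] = [5.2500]
BᵀPA = [10.5000 1.8750]
K = S⁻¹·BᵀPA = [2.0000 0.3571]
A−BK = [0.0000 -0.8571; 2.0000 2.1786]
AᵀP(A−BK) = [24.0000 12.0000; 12.0000 8.8929]
P' = Q + AᵀP(A−BK) = [27.2500 13.5000; 13.5000 9.8929]
tr(P') = 37.1429

2.0000 0.3571


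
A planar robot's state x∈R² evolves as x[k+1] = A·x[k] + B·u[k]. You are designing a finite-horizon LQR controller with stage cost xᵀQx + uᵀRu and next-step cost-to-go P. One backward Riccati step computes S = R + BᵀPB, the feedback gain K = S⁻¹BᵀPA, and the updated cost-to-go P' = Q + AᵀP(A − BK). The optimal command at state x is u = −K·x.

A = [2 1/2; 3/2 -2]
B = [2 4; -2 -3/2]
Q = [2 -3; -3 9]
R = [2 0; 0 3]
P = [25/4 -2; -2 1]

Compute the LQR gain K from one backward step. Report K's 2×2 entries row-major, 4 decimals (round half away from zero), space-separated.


-0.0650 0.3164 0.3608 0.0717

BᵀP = [16.5000 -6.0000; 28.0000 -9.5000]
S = R + BᵀPB = [2 0; 0 3] + [45.0000 75.0000; 75.0000 126.2500] = [47.0000 75.0000; 75.0000 129.2500]
BᵀPA = [24.0000 20.2500; 41.7500 33.0000]
K = S⁻¹·BᵀPA = [-0.0650 0.3164; 0.3608 0.0717]
A−BK = [0.6870 -0.4197; 1.9111 -1.2596]
AᵀP(A−BK) = [1.7493 -0.8380; -0.8380 0.7886]
P' = Q + AᵀP(A−BK) = [3.7493 -3.8380; -3.8380 9.7886]
tr(P') = 13.5379
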